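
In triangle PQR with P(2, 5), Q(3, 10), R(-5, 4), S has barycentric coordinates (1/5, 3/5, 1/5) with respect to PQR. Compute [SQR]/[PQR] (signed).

1/5

The signed ratio [SQR]/[PQR] equals the barycentric coordinate of S at vertex P, which is 1/5.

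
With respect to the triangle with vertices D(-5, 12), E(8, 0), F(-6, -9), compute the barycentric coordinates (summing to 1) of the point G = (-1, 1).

(1/3, 1/3, 1/3)

Signed area of the reference triangle: [DEF] = ½·((-5)·(0−(-9)) + 8·(-9−12) + (-6)·(12−0)) = ½·(-45 − 168 − 72) = -285/2.
[GEF] = ½·((-1)·(0−(-9)) + 8·(-9−1) + (-6)·(1−0)) = ½·(-9 − 80 − 6) = -95/2, so the D-coordinate is (-95/2)/(-285/2) = 1/3.
[DGF] = ½·((-5)·(1−(-9)) + (-1)·(-9−12) + (-6)·(12−1)) = ½·(-50 + 21 − 66) = -95/2, so the E-coordinate is 1/3.
[DEG] = ½·((-5)·(0−1) + 8·(1−12) + (-1)·(12−0)) = ½·(5 − 88 − 12) = -95/2, so the F-coordinate is 1/3.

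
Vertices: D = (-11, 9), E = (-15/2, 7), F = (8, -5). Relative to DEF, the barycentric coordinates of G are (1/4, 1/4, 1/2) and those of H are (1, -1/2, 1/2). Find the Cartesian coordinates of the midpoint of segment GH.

(-31/16, 9/4)

Barycentric coordinates of the midpoint are the average: (5/8, -1/8, 1/2).
Converting: (5/8)·D + (-1/8)·E + (1/2)·F = (-31/16, 9/4).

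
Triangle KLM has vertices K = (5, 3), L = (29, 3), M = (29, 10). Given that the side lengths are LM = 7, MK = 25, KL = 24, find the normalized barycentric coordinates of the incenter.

The incenter has barycentric coordinates proportional to the opposite side lengths: (7 : 25 : 24).
Normalizing by 7+25+24 = 56 gives (1/8, 25/56, 3/7).

(1/8, 25/56, 3/7)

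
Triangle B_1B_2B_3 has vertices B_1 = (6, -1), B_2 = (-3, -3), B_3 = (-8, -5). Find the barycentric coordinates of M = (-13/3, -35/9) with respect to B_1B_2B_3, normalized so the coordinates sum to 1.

Signed area of the reference triangle: [B_1B_2B_3] = ½·(6·(-3−(-5)) + (-3)·(-5−(-1)) + (-8)·(-1−(-3))) = ½·(12 + 12 − 16) = 4.
[MB_2B_3] = ½·((-13/3)·(-3−(-5)) + (-3)·(-5−(-35/9)) + (-8)·(-35/9−(-3))) = ½·(-26/3 + 10/3 + 64/9) = 8/9, so the B_1-coordinate is (8/9)/4 = 2/9.
[B_1MB_3] = ½·(6·(-35/9−(-5)) + (-13/3)·(-5−(-1)) + (-8)·(-1−(-35/9))) = ½·(20/3 + 52/3 − 208/9) = 4/9, so the B_2-coordinate is 1/9.
[B_1B_2M] = ½·(6·(-3−(-35/9)) + (-3)·(-35/9−(-1)) + (-13/3)·(-1−(-3))) = ½·(16/3 + 26/3 − 26/3) = 8/3, so the B_3-coordinate is 2/3.

(2/9, 1/9, 2/3)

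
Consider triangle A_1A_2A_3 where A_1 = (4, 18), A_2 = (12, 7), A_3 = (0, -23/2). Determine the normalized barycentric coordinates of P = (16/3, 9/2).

(1/3, 1/3, 1/3)

Signed area of the reference triangle: [A_1A_2A_3] = ½·(4·(7−(-23/2)) + 12·(-23/2−18) + 0·(18−7)) = ½·(74 − 354 + 0) = -140.
[PA_2A_3] = ½·((16/3)·(7−(-23/2)) + 12·(-23/2−(9/2)) + 0·(9/2−7)) = ½·(296/3 − 192 + 0) = -140/3, so the A_1-coordinate is (-140/3)/(-140) = 1/3.
[A_1PA_3] = ½·(4·(9/2−(-23/2)) + (16/3)·(-23/2−18) + 0·(18−(9/2))) = ½·(64 − 472/3 + 0) = -140/3, so the A_2-coordinate is 1/3.
[A_1A_2P] = ½·(4·(7−(9/2)) + 12·(9/2−18) + (16/3)·(18−7)) = ½·(10 − 162 + 176/3) = -140/3, so the A_3-coordinate is 1/3.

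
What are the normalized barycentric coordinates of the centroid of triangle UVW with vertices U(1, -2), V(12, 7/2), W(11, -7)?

(1/3, 1/3, 1/3)

The centroid is the average of the vertices, so each weight is 1/3.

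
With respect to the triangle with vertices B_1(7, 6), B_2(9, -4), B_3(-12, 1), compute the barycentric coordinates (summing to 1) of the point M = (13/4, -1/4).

Signed area of the reference triangle: [B_1B_2B_3] = ½·(7·(-4−1) + 9·(1−6) + (-12)·(6−(-4))) = ½·(-35 − 45 − 120) = -100.
[MB_2B_3] = ½·((13/4)·(-4−1) + 9·(1−(-1/4)) + (-12)·(-1/4−(-4))) = ½·(-65/4 + 45/4 − 45) = -25, so the B_1-coordinate is (-25)/(-100) = 1/4.
[B_1MB_3] = ½·(7·(-1/4−1) + (13/4)·(1−6) + (-12)·(6−(-1/4))) = ½·(-35/4 − 65/4 − 75) = -50, so the B_2-coordinate is 1/2.
[B_1B_2M] = ½·(7·(-4−(-1/4)) + 9·(-1/4−6) + (13/4)·(6−(-4))) = ½·(-105/4 − 225/4 + 65/2) = -25, so the B_3-coordinate is 1/4.
Check: 1/4 + 1/2 + 1/4 = 1.

(1/4, 1/2, 1/4)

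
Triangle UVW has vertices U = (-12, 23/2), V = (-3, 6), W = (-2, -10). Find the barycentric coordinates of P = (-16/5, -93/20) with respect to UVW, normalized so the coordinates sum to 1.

(1/10, 1/5, 7/10)

Signed area of the reference triangle: [UVW] = ½·((-12)·(6−(-10)) + (-3)·(-10−(23/2)) + (-2)·(23/2−6)) = ½·(-192 + 129/2 − 11) = -277/4.
[PVW] = ½·((-16/5)·(6−(-10)) + (-3)·(-10−(-93/20)) + (-2)·(-93/20−6)) = ½·(-256/5 + 321/20 + 213/10) = -277/40, so the U-coordinate is (-277/40)/(-277/4) = 1/10.
[UPW] = ½·((-12)·(-93/20−(-10)) + (-16/5)·(-10−(23/2)) + (-2)·(23/2−(-93/20))) = ½·(-321/5 + 344/5 − 323/10) = -277/20, so the V-coordinate is 1/5.
[UVP] = ½·((-12)·(6−(-93/20)) + (-3)·(-93/20−(23/2)) + (-16/5)·(23/2−6)) = ½·(-639/5 + 969/20 − 88/5) = -1939/40, so the W-coordinate is 7/10.
Check: 1/10 + 1/5 + 7/10 = 1.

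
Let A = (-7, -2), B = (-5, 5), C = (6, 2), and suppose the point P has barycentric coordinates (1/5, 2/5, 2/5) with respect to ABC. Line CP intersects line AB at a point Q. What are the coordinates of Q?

Line CP meets AB where the C-coordinate vanishes; zeroing P's C-weight and renormalizing leaves A, B-weights 1/5 : 2/5 → (1/3, 2/3).
So Q = (1/3)·A + (2/3)·B = (-17/3, 8/3).

(-17/3, 8/3)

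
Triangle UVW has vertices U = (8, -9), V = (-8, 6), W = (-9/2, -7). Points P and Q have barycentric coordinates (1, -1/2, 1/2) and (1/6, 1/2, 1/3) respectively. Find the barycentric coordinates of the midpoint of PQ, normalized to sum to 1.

(7/12, 0, 5/12)

Since both coordinate triples sum to 1, the midpoint's barycentrics are the componentwise average.
(1+1/6)/2 = 7/12; similarly 0 and 5/12.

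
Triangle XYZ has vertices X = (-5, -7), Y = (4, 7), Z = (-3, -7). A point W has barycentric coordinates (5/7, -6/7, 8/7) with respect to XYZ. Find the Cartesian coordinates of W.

(-73/7, -19)

W = (5/7)·X + (-6/7)·Y + (8/7)·Z.
x-coordinate: (5/7)·(-5) + (-6/7)·4 + (8/7)·(-3) = -73/7.
y-coordinate: (5/7)·(-7) + (-6/7)·7 + (8/7)·(-7) = -19.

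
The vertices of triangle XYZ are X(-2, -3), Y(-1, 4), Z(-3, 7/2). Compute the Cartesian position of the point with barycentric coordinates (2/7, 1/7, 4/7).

W = (2/7)·X + (1/7)·Y + (4/7)·Z.
x-coordinate: (2/7)·(-2) + (1/7)·(-1) + (4/7)·(-3) = -17/7.
y-coordinate: (2/7)·(-3) + (1/7)·4 + (4/7)·(7/2) = 12/7.

(-17/7, 12/7)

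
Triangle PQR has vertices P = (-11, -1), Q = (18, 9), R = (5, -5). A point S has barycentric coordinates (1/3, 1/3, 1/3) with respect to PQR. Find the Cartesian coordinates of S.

S = (1/3)·P + (1/3)·Q + (1/3)·R.
x-coordinate: (1/3)·(-11) + (1/3)·18 + (1/3)·5 = 4.
y-coordinate: (1/3)·(-1) + (1/3)·9 + (1/3)·(-5) = 1.

(4, 1)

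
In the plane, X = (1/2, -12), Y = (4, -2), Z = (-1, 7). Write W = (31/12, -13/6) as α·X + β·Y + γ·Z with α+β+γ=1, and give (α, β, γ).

Signed area of the reference triangle: [XYZ] = ½·((1/2)·(-2−7) + 4·(7−(-12)) + (-1)·(-12−(-2))) = ½·(-9/2 + 76 + 10) = 163/4.
[WYZ] = ½·((31/12)·(-2−7) + 4·(7−(-13/6)) + (-1)·(-13/6−(-2))) = ½·(-93/4 + 110/3 + 1/6) = 163/24, so the X-coordinate is (163/24)/(163/4) = 1/6.
[XWZ] = ½·((1/2)·(-13/6−7) + (31/12)·(7−(-12)) + (-1)·(-12−(-13/6))) = ½·(-55/12 + 589/12 + 59/6) = 163/6, so the Y-coordinate is 2/3.
[XYW] = ½·((1/2)·(-2−(-13/6)) + 4·(-13/6−(-12)) + (31/12)·(-12−(-2))) = ½·(1/12 + 118/3 − 155/6) = 163/24, so the Z-coordinate is 1/6.
Check: 1/6 + 2/3 + 1/6 = 1.

(1/6, 2/3, 1/6)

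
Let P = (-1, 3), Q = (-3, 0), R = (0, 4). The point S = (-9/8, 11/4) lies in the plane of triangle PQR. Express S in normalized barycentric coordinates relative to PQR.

(3/4, 1/8, 1/8)

Signed area of the reference triangle: [PQR] = ½·((-1)·(0−4) + (-3)·(4−3) + 0·(3−0)) = ½·(4 − 3 + 0) = 1/2.
[SQR] = ½·((-9/8)·(0−4) + (-3)·(4−(11/4)) + 0·(11/4−0)) = ½·(9/2 − 15/4 + 0) = 3/8, so the P-coordinate is (3/8)/(1/2) = 3/4.
[PSR] = ½·((-1)·(11/4−4) + (-9/8)·(4−3) + 0·(3−(11/4))) = ½·(5/4 − 9/8 + 0) = 1/16, so the Q-coordinate is 1/8.
[PQS] = ½·((-1)·(0−(11/4)) + (-3)·(11/4−3) + (-9/8)·(3−0)) = ½·(11/4 + 3/4 − 27/8) = 1/16, so the R-coordinate is 1/8.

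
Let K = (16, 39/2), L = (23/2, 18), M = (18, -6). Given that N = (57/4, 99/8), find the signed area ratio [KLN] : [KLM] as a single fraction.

[KLM] = ½·(16·(18−(-6)) + (23/2)·(-6−(39/2)) + 18·(39/2−18)) = ½·(384 − 1173/4 + 27) = 471/8.
[KLN] = ½·(16·(18−(99/8)) + (23/2)·(99/8−(39/2)) + (57/4)·(39/2−18)) = ½·(90 − 1311/16 + 171/8) = 471/32, so the ratio is (471/32)/(471/8) = 1/4.

1/4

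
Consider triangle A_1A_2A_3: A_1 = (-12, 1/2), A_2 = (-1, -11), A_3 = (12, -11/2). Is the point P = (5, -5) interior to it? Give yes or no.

yes

Barycentric coordinates of P: (3/14, 1/7, 9/14).
The three coordinates are positive, positive, positive; a point is interior exactly when all three are positive.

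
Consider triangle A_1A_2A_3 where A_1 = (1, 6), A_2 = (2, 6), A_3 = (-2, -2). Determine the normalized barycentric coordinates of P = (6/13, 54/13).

Signed area of the reference triangle: [A_1A_2A_3] = ½·(1·(6−(-2)) + 2·(-2−6) + (-2)·(6−6)) = ½·(8 − 16 + 0) = -4.
[PA_2A_3] = ½·((6/13)·(6−(-2)) + 2·(-2−(54/13)) + (-2)·(54/13−6)) = ½·(48/13 − 160/13 + 48/13) = -32/13, so the A_1-coordinate is (-32/13)/(-4) = 8/13.
[A_1PA_3] = ½·(1·(54/13−(-2)) + (6/13)·(-2−6) + (-2)·(6−(54/13))) = ½·(80/13 − 48/13 − 48/13) = -8/13, so the A_2-coordinate is 2/13.
[A_1A_2P] = ½·(1·(6−(54/13)) + 2·(54/13−6) + (6/13)·(6−6)) = ½·(24/13 − 48/13 + 0) = -12/13, so the A_3-coordinate is 3/13.

(8/13, 2/13, 3/13)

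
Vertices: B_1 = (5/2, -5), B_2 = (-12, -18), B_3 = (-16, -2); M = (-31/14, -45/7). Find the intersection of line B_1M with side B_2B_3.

Barycentric coordinates of M with respect to B_1B_2B_3: (5/7, 1/7, 1/7).
On side B_2B_3 the B_1-coordinate is zero; dropping M's B_1-weight 5/7 and renormalizing the remaining 1/7 : 1/7 gives weights 1/2, 1/2 on B_2, B_3.
N = (1/2)·(-12, -18) + (1/2)·(-16, -2) = (-14, -10).

(-14, -10)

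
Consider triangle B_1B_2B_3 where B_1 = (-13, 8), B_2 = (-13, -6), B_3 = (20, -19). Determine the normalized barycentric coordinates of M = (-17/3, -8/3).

(4/9, 1/3, 2/9)

Signed area of the reference triangle: [B_1B_2B_3] = ½·((-13)·(-6−(-19)) + (-13)·(-19−8) + 20·(8−(-6))) = ½·(-169 + 351 + 280) = 231.
[MB_2B_3] = ½·((-17/3)·(-6−(-19)) + (-13)·(-19−(-8/3)) + 20·(-8/3−(-6))) = ½·(-221/3 + 637/3 + 200/3) = 308/3, so the B_1-coordinate is (308/3)/231 = 4/9.
[B_1MB_3] = ½·((-13)·(-8/3−(-19)) + (-17/3)·(-19−8) + 20·(8−(-8/3))) = ½·(-637/3 + 153 + 640/3) = 77, so the B_2-coordinate is 1/3.
[B_1B_2M] = ½·((-13)·(-6−(-8/3)) + (-13)·(-8/3−8) + (-17/3)·(8−(-6))) = ½·(130/3 + 416/3 − 238/3) = 154/3, so the B_3-coordinate is 2/9.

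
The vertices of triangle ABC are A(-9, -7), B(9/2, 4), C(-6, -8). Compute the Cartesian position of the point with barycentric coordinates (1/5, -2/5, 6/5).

P = (1/5)·A + (-2/5)·B + (6/5)·C.
x-coordinate: (1/5)·(-9) + (-2/5)·(9/2) + (6/5)·(-6) = -54/5.
y-coordinate: (1/5)·(-7) + (-2/5)·4 + (6/5)·(-8) = -63/5.

(-54/5, -63/5)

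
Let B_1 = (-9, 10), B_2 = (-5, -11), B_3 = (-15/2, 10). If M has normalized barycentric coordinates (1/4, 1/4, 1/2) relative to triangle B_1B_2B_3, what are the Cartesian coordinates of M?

(-29/4, 19/4)

M = (1/4)·B_1 + (1/4)·B_2 + (1/2)·B_3.
x-coordinate: (1/4)·(-9) + (1/4)·(-5) + (1/2)·(-15/2) = -29/4.
y-coordinate: (1/4)·10 + (1/4)·(-11) + (1/2)·10 = 19/4.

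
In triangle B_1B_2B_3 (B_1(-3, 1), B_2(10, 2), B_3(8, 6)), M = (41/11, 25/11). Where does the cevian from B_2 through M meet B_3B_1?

Barycentric coordinates of M with respect to B_1B_2B_3: (5/11, 4/11, 2/11).
On side B_3B_1 the B_2-coordinate is zero; dropping M's B_2-weight 4/11 and renormalizing the remaining 2/11 : 5/11 gives weights 2/7, 5/7 on B_3, B_1.
N = (2/7)·(8, 6) + (5/7)·(-3, 1) = (1/7, 17/7).

(1/7, 17/7)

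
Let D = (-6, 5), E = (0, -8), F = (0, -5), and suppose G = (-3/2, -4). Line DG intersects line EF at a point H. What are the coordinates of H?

(0, -7)

Barycentric coordinates of G with respect to DEF: (1/4, 1/2, 1/4).
On side EF the D-coordinate is zero; dropping G's D-weight 1/4 and renormalizing the remaining 1/2 : 1/4 gives weights 2/3, 1/3 on E, F.
H = (2/3)·(0, -8) + (1/3)·(0, -5) = (0, -7).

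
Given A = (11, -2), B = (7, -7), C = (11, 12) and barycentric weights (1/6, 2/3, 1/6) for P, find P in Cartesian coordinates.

(25/3, -3)

P = (1/6)·A + (2/3)·B + (1/6)·C.
x-coordinate: (1/6)·11 + (2/3)·7 + (1/6)·11 = 25/3.
y-coordinate: (1/6)·(-2) + (2/3)·(-7) + (1/6)·12 = -3.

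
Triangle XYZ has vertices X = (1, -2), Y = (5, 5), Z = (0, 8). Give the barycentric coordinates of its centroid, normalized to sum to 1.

(1/3, 1/3, 1/3)

The centroid is the average of the vertices, so each weight is 1/3.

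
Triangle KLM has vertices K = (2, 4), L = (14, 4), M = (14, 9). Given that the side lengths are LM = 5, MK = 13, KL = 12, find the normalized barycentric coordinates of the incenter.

(1/6, 13/30, 2/5)

The incenter has barycentric coordinates proportional to the opposite side lengths: (5 : 13 : 12).
Normalizing by 5+13+12 = 30 gives (1/6, 13/30, 2/5).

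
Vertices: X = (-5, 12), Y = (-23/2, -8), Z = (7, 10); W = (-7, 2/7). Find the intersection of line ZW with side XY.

Barycentric coordinates of W with respect to XYZ: (2/7, 4/7, 1/7).
On side XY the Z-coordinate is zero; dropping W's Z-weight 1/7 and renormalizing the remaining 2/7 : 4/7 gives weights 1/3, 2/3 on X, Y.
V = (1/3)·(-5, 12) + (2/3)·(-23/2, -8) = (-28/3, -4/3).

(-28/3, -4/3)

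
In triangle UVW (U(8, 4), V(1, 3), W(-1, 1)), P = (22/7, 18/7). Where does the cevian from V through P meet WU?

(7/2, 5/2)

Barycentric coordinates of P with respect to UVW: (3/7, 1/7, 3/7).
On side WU the V-coordinate is zero; dropping P's V-weight 1/7 and renormalizing the remaining 3/7 : 3/7 gives weights 1/2, 1/2 on W, U.
Q = (1/2)·(-1, 1) + (1/2)·(8, 4) = (7/2, 5/2).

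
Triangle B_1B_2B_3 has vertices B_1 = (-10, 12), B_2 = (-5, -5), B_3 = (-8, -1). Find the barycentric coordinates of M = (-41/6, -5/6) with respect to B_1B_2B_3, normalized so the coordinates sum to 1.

Signed area of the reference triangle: [B_1B_2B_3] = ½·((-10)·(-5−(-1)) + (-5)·(-1−12) + (-8)·(12−(-5))) = ½·(40 + 65 − 136) = -31/2.
[MB_2B_3] = ½·((-41/6)·(-5−(-1)) + (-5)·(-1−(-5/6)) + (-8)·(-5/6−(-5))) = ½·(82/3 + 5/6 − 100/3) = -31/12, so the B_1-coordinate is (-31/12)/(-31/2) = 1/6.
[B_1MB_3] = ½·((-10)·(-5/6−(-1)) + (-41/6)·(-1−12) + (-8)·(12−(-5/6))) = ½·(-5/3 + 533/6 − 308/3) = -31/4, so the B_2-coordinate is 1/2.
[B_1B_2M] = ½·((-10)·(-5−(-5/6)) + (-5)·(-5/6−12) + (-41/6)·(12−(-5))) = ½·(125/3 + 385/6 − 697/6) = -31/6, so the B_3-coordinate is 1/3.
Check: 1/6 + 1/2 + 1/3 = 1.

(1/6, 1/2, 1/3)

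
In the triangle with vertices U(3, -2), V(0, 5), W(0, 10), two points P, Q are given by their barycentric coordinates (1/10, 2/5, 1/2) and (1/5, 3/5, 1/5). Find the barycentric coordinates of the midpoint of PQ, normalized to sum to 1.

(3/20, 1/2, 7/20)

Since both coordinate triples sum to 1, the midpoint's barycentrics are the componentwise average.
(1/10+1/5)/2 = 3/20; similarly 1/2 and 7/20.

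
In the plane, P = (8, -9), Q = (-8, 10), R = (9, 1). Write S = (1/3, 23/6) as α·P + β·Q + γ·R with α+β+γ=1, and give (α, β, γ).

Signed area of the reference triangle: [PQR] = ½·(8·(10−1) + (-8)·(1−(-9)) + 9·(-9−10)) = ½·(72 − 80 − 171) = -179/2.
[SQR] = ½·((1/3)·(10−1) + (-8)·(1−(23/6)) + 9·(23/6−10)) = ½·(3 + 68/3 − 111/2) = -179/12, so the P-coordinate is (-179/12)/(-179/2) = 1/6.
[PSR] = ½·(8·(23/6−1) + (1/3)·(1−(-9)) + 9·(-9−(23/6))) = ½·(68/3 + 10/3 − 231/2) = -179/4, so the Q-coordinate is 1/2.
[PQS] = ½·(8·(10−(23/6)) + (-8)·(23/6−(-9)) + (1/3)·(-9−10)) = ½·(148/3 − 308/3 − 19/3) = -179/6, so the R-coordinate is 1/3.

(1/6, 1/2, 1/3)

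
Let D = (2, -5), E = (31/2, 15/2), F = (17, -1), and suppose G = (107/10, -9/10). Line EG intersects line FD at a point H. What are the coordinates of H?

(19/2, -3)

Barycentric coordinates of G with respect to DEF: (2/5, 1/5, 2/5).
On side FD the E-coordinate is zero; dropping G's E-weight 1/5 and renormalizing the remaining 2/5 : 2/5 gives weights 1/2, 1/2 on F, D.
H = (1/2)·(17, -1) + (1/2)·(2, -5) = (19/2, -3).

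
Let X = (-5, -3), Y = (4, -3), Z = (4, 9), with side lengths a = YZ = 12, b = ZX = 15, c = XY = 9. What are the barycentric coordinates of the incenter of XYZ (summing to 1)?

(1/3, 5/12, 1/4)

The incenter has barycentric coordinates proportional to the opposite side lengths: (12 : 15 : 9).
Normalizing by 12+15+9 = 36 gives (1/3, 5/12, 1/4).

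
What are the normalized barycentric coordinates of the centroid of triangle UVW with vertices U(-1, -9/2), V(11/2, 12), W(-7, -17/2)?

The centroid is the average of the vertices, so each weight is 1/3.

(1/3, 1/3, 1/3)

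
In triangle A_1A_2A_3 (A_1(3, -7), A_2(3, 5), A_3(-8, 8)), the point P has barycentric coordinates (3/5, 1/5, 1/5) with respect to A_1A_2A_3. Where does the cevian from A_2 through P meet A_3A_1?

(1/4, -13/4)

Line A_2P meets A_3A_1 where the A_2-coordinate vanishes; zeroing P's A_2-weight and renormalizing leaves A_3, A_1-weights 1/5 : 3/5 → (1/4, 3/4).
So Q = (1/4)·A_3 + (3/4)·A_1 = (1/4, -13/4).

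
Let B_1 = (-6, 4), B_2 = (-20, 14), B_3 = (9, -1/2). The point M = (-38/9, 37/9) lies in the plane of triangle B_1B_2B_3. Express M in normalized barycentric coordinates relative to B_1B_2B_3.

Signed area of the reference triangle: [B_1B_2B_3] = ½·((-6)·(14−(-1/2)) + (-20)·(-1/2−4) + 9·(4−14)) = ½·(-87 + 90 − 90) = -87/2.
[MB_2B_3] = ½·((-38/9)·(14−(-1/2)) + (-20)·(-1/2−(37/9)) + 9·(37/9−14)) = ½·(-551/9 + 830/9 − 89) = -29, so the B_1-coordinate is (-29)/(-87/2) = 2/3.
[B_1MB_3] = ½·((-6)·(37/9−(-1/2)) + (-38/9)·(-1/2−4) + 9·(4−(37/9))) = ½·(-83/3 + 19 − 1) = -29/6, so the B_2-coordinate is 1/9.
[B_1B_2M] = ½·((-6)·(14−(37/9)) + (-20)·(37/9−4) + (-38/9)·(4−14)) = ½·(-178/3 − 20/9 + 380/9) = -29/3, so the B_3-coordinate is 2/9.

(2/3, 1/9, 2/9)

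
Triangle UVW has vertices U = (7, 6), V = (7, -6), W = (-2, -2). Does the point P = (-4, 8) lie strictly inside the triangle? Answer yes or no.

no

Barycentric coordinates of P: (41/54, -53/54, 11/9).
The three coordinates are positive, negative, positive; a point is interior exactly when all three are positive.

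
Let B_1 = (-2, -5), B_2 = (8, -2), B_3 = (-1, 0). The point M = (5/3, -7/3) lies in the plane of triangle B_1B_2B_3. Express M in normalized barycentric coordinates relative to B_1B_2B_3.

(1/3, 1/3, 1/3)

Signed area of the reference triangle: [B_1B_2B_3] = ½·((-2)·(-2−0) + 8·(0−(-5)) + (-1)·(-5−(-2))) = ½·(4 + 40 + 3) = 47/2.
[MB_2B_3] = ½·((5/3)·(-2−0) + 8·(0−(-7/3)) + (-1)·(-7/3−(-2))) = ½·(-10/3 + 56/3 + 1/3) = 47/6, so the B_1-coordinate is (47/6)/(47/2) = 1/3.
[B_1MB_3] = ½·((-2)·(-7/3−0) + (5/3)·(0−(-5)) + (-1)·(-5−(-7/3))) = ½·(14/3 + 25/3 + 8/3) = 47/6, so the B_2-coordinate is 1/3.
[B_1B_2M] = ½·((-2)·(-2−(-7/3)) + 8·(-7/3−(-5)) + (5/3)·(-5−(-2))) = ½·(-2/3 + 64/3 − 5) = 47/6, so the B_3-coordinate is 1/3.
Check: 1/3 + 1/3 + 1/3 = 1.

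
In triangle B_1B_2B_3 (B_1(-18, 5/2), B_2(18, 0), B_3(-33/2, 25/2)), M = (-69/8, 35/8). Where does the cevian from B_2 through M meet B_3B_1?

(-35/2, 35/6)

Barycentric coordinates of M with respect to B_1B_2B_3: (1/2, 1/4, 1/4).
On side B_3B_1 the B_2-coordinate is zero; dropping M's B_2-weight 1/4 and renormalizing the remaining 1/4 : 1/2 gives weights 1/3, 2/3 on B_3, B_1.
N = (1/3)·(-33/2, 25/2) + (2/3)·(-18, 5/2) = (-35/2, 35/6).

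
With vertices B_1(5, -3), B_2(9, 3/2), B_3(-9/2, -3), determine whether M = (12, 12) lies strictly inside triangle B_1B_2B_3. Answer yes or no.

no

Barycentric coordinates of M: (-3, 10/3, 2/3).
The three coordinates are negative, positive, positive; a point is interior exactly when all three are positive.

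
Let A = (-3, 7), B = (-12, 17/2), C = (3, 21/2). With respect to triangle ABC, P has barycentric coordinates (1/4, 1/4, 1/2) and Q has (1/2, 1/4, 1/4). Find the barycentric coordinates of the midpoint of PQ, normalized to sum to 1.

Since both coordinate triples sum to 1, the midpoint's barycentrics are the componentwise average.
(1/4+1/2)/2 = 3/8; similarly 1/4 and 3/8.

(3/8, 1/4, 3/8)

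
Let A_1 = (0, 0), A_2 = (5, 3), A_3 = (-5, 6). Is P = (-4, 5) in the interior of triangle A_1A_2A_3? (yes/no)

yes

Barycentric coordinates of P: (7/45, 1/45, 37/45).
The three coordinates are positive, positive, positive; a point is interior exactly when all three are positive.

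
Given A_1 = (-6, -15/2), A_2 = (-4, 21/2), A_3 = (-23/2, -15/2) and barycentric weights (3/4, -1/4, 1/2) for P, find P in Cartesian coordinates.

(-37/4, -12)

P = (3/4)·A_1 + (-1/4)·A_2 + (1/2)·A_3.
x-coordinate: (3/4)·(-6) + (-1/4)·(-4) + (1/2)·(-23/2) = -37/4.
y-coordinate: (3/4)·(-15/2) + (-1/4)·(21/2) + (1/2)·(-15/2) = -12.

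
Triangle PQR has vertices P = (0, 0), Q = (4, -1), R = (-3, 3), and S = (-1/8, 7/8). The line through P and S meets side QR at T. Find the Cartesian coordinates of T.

Barycentric coordinates of S with respect to PQR: (3/8, 1/4, 3/8).
On side QR the P-coordinate is zero; dropping S's P-weight 3/8 and renormalizing the remaining 1/4 : 3/8 gives weights 2/5, 3/5 on Q, R.
T = (2/5)·(4, -1) + (3/5)·(-3, 3) = (-1/5, 7/5).

(-1/5, 7/5)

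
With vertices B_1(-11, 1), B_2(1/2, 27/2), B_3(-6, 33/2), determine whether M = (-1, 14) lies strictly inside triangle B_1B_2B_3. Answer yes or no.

yes

Barycentric coordinates of M: (5/463, 360/463, 98/463).
The three coordinates are positive, positive, positive; a point is interior exactly when all three are positive.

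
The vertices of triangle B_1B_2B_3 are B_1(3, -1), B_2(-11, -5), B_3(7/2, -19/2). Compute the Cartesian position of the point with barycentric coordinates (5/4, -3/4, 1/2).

M = (5/4)·B_1 + (-3/4)·B_2 + (1/2)·B_3.
x-coordinate: (5/4)·3 + (-3/4)·(-11) + (1/2)·(7/2) = 55/4.
y-coordinate: (5/4)·(-1) + (-3/4)·(-5) + (1/2)·(-19/2) = -9/4.

(55/4, -9/4)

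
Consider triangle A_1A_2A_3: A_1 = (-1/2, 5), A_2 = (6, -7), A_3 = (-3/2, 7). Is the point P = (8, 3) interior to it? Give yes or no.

no

Barycentric coordinates of P: (-103, 15, 89).
The three coordinates are negative, positive, positive; a point is interior exactly when all three are positive.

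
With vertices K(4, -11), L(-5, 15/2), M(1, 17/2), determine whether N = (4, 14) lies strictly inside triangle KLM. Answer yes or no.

no

Barycentric coordinates of N: (-1/4, -5/8, 15/8).
The three coordinates are negative, negative, positive; a point is interior exactly when all three are positive.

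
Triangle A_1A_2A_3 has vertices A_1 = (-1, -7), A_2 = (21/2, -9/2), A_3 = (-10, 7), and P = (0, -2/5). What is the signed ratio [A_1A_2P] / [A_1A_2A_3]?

[A_1A_2A_3] = ½·((-1)·(-9/2−7) + (21/2)·(7−(-7)) + (-10)·(-7−(-9/2))) = ½·(23/2 + 147 + 25) = 367/4.
[A_1A_2P] = ½·((-1)·(-9/2−(-2/5)) + (21/2)·(-2/5−(-7)) + 0·(-7−(-9/2))) = ½·(41/10 + 693/10 + 0) = 367/10, so the ratio is (367/10)/(367/4) = 2/5.

2/5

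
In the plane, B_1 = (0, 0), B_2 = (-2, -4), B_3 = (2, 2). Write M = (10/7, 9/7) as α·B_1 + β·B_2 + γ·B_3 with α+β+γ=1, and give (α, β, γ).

Signed area of the reference triangle: [B_1B_2B_3] = ½·(0·(-4−2) + (-2)·(2−0) + 2·(0−(-4))) = ½·(0 − 4 + 8) = 2.
[MB_2B_3] = ½·((10/7)·(-4−2) + (-2)·(2−(9/7)) + 2·(9/7−(-4))) = ½·(-60/7 − 10/7 + 74/7) = 2/7, so the B_1-coordinate is (2/7)/2 = 1/7.
[B_1MB_3] = ½·(0·(9/7−2) + (10/7)·(2−0) + 2·(0−(9/7))) = ½·(0 + 20/7 − 18/7) = 1/7, so the B_2-coordinate is 1/14.
[B_1B_2M] = ½·(0·(-4−(9/7)) + (-2)·(9/7−0) + (10/7)·(0−(-4))) = ½·(0 − 18/7 + 40/7) = 11/7, so the B_3-coordinate is 11/14.
Check: 1/7 + 1/14 + 11/14 = 1.

(1/7, 1/14, 11/14)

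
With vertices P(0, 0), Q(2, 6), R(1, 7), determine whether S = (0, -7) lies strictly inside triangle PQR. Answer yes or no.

no

Barycentric coordinates of S: (15/8, 7/8, -7/4).
The three coordinates are positive, positive, negative; a point is interior exactly when all three are positive.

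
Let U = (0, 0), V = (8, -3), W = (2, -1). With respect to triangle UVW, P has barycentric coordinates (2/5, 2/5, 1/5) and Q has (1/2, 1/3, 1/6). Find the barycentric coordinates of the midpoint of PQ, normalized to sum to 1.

(9/20, 11/30, 11/60)

Since both coordinate triples sum to 1, the midpoint's barycentrics are the componentwise average.
(2/5+1/2)/2 = 9/20; similarly 11/30 and 11/60.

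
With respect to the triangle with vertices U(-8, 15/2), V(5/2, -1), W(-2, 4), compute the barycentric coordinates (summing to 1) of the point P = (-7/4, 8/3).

Signed area of the reference triangle: [UVW] = ½·((-8)·(-1−4) + (5/2)·(4−(15/2)) + (-2)·(15/2−(-1))) = ½·(40 − 35/4 − 17) = 57/8.
[PVW] = ½·((-7/4)·(-1−4) + (5/2)·(4−(8/3)) + (-2)·(8/3−(-1))) = ½·(35/4 + 10/3 − 22/3) = 19/8, so the U-coordinate is (19/8)/(57/8) = 1/3.
[UPW] = ½·((-8)·(8/3−4) + (-7/4)·(4−(15/2)) + (-2)·(15/2−(8/3))) = ½·(32/3 + 49/8 − 29/3) = 57/16, so the V-coordinate is 1/2.
[UVP] = ½·((-8)·(-1−(8/3)) + (5/2)·(8/3−(15/2)) + (-7/4)·(15/2−(-1))) = ½·(88/3 − 145/12 − 119/8) = 19/16, so the W-coordinate is 1/6.
Check: 1/3 + 1/2 + 1/6 = 1.

(1/3, 1/2, 1/6)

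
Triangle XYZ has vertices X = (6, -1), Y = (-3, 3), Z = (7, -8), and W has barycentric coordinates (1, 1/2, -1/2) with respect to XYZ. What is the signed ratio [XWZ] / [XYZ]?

1/2

The signed ratio [XWZ]/[XYZ] equals the barycentric coordinate of W at vertex Y, which is 1/2.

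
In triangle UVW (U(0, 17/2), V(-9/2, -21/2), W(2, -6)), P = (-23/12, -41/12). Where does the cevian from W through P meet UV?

Barycentric coordinates of P with respect to UVW: (1/3, 1/2, 1/6).
On side UV the W-coordinate is zero; dropping P's W-weight 1/6 and renormalizing the remaining 1/3 : 1/2 gives weights 2/5, 3/5 on U, V.
Q = (2/5)·(0, 17/2) + (3/5)·(-9/2, -21/2) = (-27/10, -29/10).

(-27/10, -29/10)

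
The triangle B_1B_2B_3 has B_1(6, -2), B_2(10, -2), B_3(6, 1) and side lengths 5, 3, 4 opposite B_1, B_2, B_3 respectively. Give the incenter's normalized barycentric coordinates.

The incenter has barycentric coordinates proportional to the opposite side lengths: (5 : 3 : 4).
Normalizing by 5+3+4 = 12 gives (5/12, 1/4, 1/3).

(5/12, 1/4, 1/3)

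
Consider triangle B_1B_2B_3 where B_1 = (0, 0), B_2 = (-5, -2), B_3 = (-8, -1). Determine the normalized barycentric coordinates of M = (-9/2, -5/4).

Signed area of the reference triangle: [B_1B_2B_3] = ½·(0·(-2−(-1)) + (-5)·(-1−0) + (-8)·(0−(-2))) = ½·(0 + 5 − 16) = -11/2.
[MB_2B_3] = ½·((-9/2)·(-2−(-1)) + (-5)·(-1−(-5/4)) + (-8)·(-5/4−(-2))) = ½·(9/2 − 5/4 − 6) = -11/8, so the B_1-coordinate is (-11/8)/(-11/2) = 1/4.
[B_1MB_3] = ½·(0·(-5/4−(-1)) + (-9/2)·(-1−0) + (-8)·(0−(-5/4))) = ½·(0 + 9/2 − 10) = -11/4, so the B_2-coordinate is 1/2.
[B_1B_2M] = ½·(0·(-2−(-5/4)) + (-5)·(-5/4−0) + (-9/2)·(0−(-2))) = ½·(0 + 25/4 − 9) = -11/8, so the B_3-coordinate is 1/4.

(1/4, 1/2, 1/4)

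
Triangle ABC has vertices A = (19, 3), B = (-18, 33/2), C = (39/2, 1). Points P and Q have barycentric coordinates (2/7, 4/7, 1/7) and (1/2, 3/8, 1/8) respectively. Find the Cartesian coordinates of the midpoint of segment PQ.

(349/224, 2043/224)

Barycentric coordinates of the midpoint are the average: (11/28, 53/112, 15/112).
Converting: (11/28)·A + (53/112)·B + (15/112)·C = (349/224, 2043/224).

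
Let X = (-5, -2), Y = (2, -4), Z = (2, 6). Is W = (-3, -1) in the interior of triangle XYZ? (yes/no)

yes

Barycentric coordinates of W: (5/7, 9/70, 11/70).
The three coordinates are positive, positive, positive; a point is interior exactly when all three are positive.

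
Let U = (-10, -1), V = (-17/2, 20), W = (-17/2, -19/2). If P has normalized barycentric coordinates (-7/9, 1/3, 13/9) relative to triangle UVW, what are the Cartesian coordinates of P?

(-22/3, -113/18)

P = (-7/9)·U + (1/3)·V + (13/9)·W.
x-coordinate: (-7/9)·(-10) + (1/3)·(-17/2) + (13/9)·(-17/2) = -22/3.
y-coordinate: (-7/9)·(-1) + (1/3)·20 + (13/9)·(-19/2) = -113/18.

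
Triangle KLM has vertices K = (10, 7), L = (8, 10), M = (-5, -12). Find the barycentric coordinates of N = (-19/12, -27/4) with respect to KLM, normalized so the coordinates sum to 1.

Signed area of the reference triangle: [KLM] = ½·(10·(10−(-12)) + 8·(-12−7) + (-5)·(7−10)) = ½·(220 − 152 + 15) = 83/2.
[NLM] = ½·((-19/12)·(10−(-12)) + 8·(-12−(-27/4)) + (-5)·(-27/4−10)) = ½·(-209/6 − 42 + 335/4) = 83/24, so the K-coordinate is (83/24)/(83/2) = 1/12.
[KNM] = ½·(10·(-27/4−(-12)) + (-19/12)·(-12−7) + (-5)·(7−(-27/4))) = ½·(105/2 + 361/12 − 275/4) = 83/12, so the L-coordinate is 1/6.
[KLN] = ½·(10·(10−(-27/4)) + 8·(-27/4−7) + (-19/12)·(7−10)) = ½·(335/2 − 110 + 19/4) = 249/8, so the M-coordinate is 3/4.
Check: 1/12 + 1/6 + 3/4 = 1.

(1/12, 1/6, 3/4)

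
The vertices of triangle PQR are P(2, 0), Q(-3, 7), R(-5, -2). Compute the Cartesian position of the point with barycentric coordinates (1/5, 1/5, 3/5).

S = (1/5)·P + (1/5)·Q + (3/5)·R.
x-coordinate: (1/5)·2 + (1/5)·(-3) + (3/5)·(-5) = -16/5.
y-coordinate: (1/5)·0 + (1/5)·7 + (3/5)·(-2) = 1/5.

(-16/5, 1/5)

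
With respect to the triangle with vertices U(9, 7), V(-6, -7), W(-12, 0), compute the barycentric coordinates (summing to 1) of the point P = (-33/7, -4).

Signed area of the reference triangle: [UVW] = ½·(9·(-7−0) + (-6)·(0−7) + (-12)·(7−(-7))) = ½·(-63 + 42 − 168) = -189/2.
[PVW] = ½·((-33/7)·(-7−0) + (-6)·(0−(-4)) + (-12)·(-4−(-7))) = ½·(33 − 24 − 36) = -27/2, so the U-coordinate is (-27/2)/(-189/2) = 1/7.
[UPW] = ½·(9·(-4−0) + (-33/7)·(0−7) + (-12)·(7−(-4))) = ½·(-36 + 33 − 132) = -135/2, so the V-coordinate is 5/7.
[UVP] = ½·(9·(-7−(-4)) + (-6)·(-4−7) + (-33/7)·(7−(-7))) = ½·(-27 + 66 − 66) = -27/2, so the W-coordinate is 1/7.
Check: 1/7 + 5/7 + 1/7 = 1.

(1/7, 5/7, 1/7)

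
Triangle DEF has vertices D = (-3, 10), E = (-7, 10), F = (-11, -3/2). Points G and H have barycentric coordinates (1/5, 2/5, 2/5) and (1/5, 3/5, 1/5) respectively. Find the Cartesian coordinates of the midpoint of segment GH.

Barycentric coordinates of the midpoint are the average: (1/5, 1/2, 3/10).
Converting: (1/5)·D + (1/2)·E + (3/10)·F = (-37/5, 131/20).

(-37/5, 131/20)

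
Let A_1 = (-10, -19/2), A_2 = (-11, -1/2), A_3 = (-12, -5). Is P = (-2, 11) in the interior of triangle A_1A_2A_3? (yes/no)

Barycentric coordinates of P: (58/27, 154/27, -185/27).
The three coordinates are positive, positive, negative; a point is interior exactly when all three are positive.

no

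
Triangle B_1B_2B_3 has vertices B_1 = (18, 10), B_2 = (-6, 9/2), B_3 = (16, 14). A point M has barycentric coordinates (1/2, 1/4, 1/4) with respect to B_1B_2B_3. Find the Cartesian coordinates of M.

(23/2, 77/8)

M = (1/2)·B_1 + (1/4)·B_2 + (1/4)·B_3.
x-coordinate: (1/2)·18 + (1/4)·(-6) + (1/4)·16 = 23/2.
y-coordinate: (1/2)·10 + (1/4)·(9/2) + (1/4)·14 = 77/8.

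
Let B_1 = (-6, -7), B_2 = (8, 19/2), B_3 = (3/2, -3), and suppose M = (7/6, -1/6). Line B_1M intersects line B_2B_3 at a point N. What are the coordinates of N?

(19/4, 13/4)

Barycentric coordinates of M with respect to B_1B_2B_3: (1/3, 1/3, 1/3).
On side B_2B_3 the B_1-coordinate is zero; dropping M's B_1-weight 1/3 and renormalizing the remaining 1/3 : 1/3 gives weights 1/2, 1/2 on B_2, B_3.
N = (1/2)·(8, 19/2) + (1/2)·(3/2, -3) = (19/4, 13/4).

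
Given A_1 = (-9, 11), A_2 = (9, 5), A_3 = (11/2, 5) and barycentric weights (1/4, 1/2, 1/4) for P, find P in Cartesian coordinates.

P = (1/4)·A_1 + (1/2)·A_2 + (1/4)·A_3.
x-coordinate: (1/4)·(-9) + (1/2)·9 + (1/4)·(11/2) = 29/8.
y-coordinate: (1/4)·11 + (1/2)·5 + (1/4)·5 = 13/2.

(29/8, 13/2)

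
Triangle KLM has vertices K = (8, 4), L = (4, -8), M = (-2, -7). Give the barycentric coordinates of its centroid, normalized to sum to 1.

The centroid is the average of the vertices, so each weight is 1/3.

(1/3, 1/3, 1/3)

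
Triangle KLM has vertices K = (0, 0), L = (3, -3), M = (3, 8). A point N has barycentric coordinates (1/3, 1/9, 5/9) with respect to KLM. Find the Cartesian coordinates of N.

N = (1/3)·K + (1/9)·L + (5/9)·M.
x-coordinate: (1/3)·0 + (1/9)·3 + (5/9)·3 = 2.
y-coordinate: (1/3)·0 + (1/9)·(-3) + (5/9)·8 = 37/9.

(2, 37/9)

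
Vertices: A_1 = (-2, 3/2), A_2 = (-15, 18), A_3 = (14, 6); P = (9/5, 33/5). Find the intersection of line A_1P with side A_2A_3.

Barycentric coordinates of P with respect to A_1A_2A_3: (2/5, 1/5, 2/5).
On side A_2A_3 the A_1-coordinate is zero; dropping P's A_1-weight 2/5 and renormalizing the remaining 1/5 : 2/5 gives weights 1/3, 2/3 on A_2, A_3.
Q = (1/3)·(-15, 18) + (2/3)·(14, 6) = (13/3, 10).

(13/3, 10)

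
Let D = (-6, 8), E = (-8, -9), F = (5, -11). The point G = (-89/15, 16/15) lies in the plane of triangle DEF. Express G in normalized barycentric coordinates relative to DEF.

Signed area of the reference triangle: [DEF] = ½·((-6)·(-9−(-11)) + (-8)·(-11−8) + 5·(8−(-9))) = ½·(-12 + 152 + 85) = 225/2.
[GEF] = ½·((-89/15)·(-9−(-11)) + (-8)·(-11−(16/15)) + 5·(16/15−(-9))) = ½·(-178/15 + 1448/15 + 151/3) = 135/2, so the D-coordinate is (135/2)/(225/2) = 3/5.
[DGF] = ½·((-6)·(16/15−(-11)) + (-89/15)·(-11−8) + 5·(8−(16/15))) = ½·(-362/5 + 1691/15 + 104/3) = 75/2, so the E-coordinate is 1/3.
[DEG] = ½·((-6)·(-9−(16/15)) + (-8)·(16/15−8) + (-89/15)·(8−(-9))) = ½·(302/5 + 832/15 − 1513/15) = 15/2, so the F-coordinate is 1/15.
Check: 3/5 + 1/3 + 1/15 = 1.

(3/5, 1/3, 1/15)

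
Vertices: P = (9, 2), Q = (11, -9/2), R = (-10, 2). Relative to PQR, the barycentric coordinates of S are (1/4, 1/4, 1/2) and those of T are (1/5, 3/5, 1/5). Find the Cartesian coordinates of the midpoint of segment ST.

(16/5, -61/80)

Barycentric coordinates of the midpoint are the average: (9/40, 17/40, 7/20).
Converting: (9/40)·P + (17/40)·Q + (7/20)·R = (16/5, -61/80).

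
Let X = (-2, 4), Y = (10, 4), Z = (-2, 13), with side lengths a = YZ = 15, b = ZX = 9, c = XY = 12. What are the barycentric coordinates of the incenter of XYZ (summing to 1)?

The incenter has barycentric coordinates proportional to the opposite side lengths: (15 : 9 : 12).
Normalizing by 15+9+12 = 36 gives (5/12, 1/4, 1/3).

(5/12, 1/4, 1/3)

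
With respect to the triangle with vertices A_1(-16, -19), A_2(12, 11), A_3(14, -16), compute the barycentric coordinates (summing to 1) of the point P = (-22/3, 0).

Signed area of the reference triangle: [A_1A_2A_3] = ½·((-16)·(11−(-16)) + 12·(-16−(-19)) + 14·(-19−11)) = ½·(-432 + 36 − 420) = -408.
[PA_2A_3] = ½·((-22/3)·(11−(-16)) + 12·(-16−0) + 14·(0−11)) = ½·(-198 − 192 − 154) = -272, so the A_1-coordinate is (-272)/(-408) = 2/3.
[A_1PA_3] = ½·((-16)·(0−(-16)) + (-22/3)·(-16−(-19)) + 14·(-19−0)) = ½·(-256 − 22 − 266) = -272, so the A_2-coordinate is 2/3.
[A_1A_2P] = ½·((-16)·(11−0) + 12·(0−(-19)) + (-22/3)·(-19−11)) = ½·(-176 + 228 + 220) = 136, so the A_3-coordinate is -1/3.
Check: 2/3 + 2/3 − 1/3 = 1.

(2/3, 2/3, -1/3)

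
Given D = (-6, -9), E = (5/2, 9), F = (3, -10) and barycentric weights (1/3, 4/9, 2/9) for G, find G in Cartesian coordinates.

G = (1/3)·D + (4/9)·E + (2/9)·F.
x-coordinate: (1/3)·(-6) + (4/9)·(5/2) + (2/9)·3 = -2/9.
y-coordinate: (1/3)·(-9) + (4/9)·9 + (2/9)·(-10) = -11/9.

(-2/9, -11/9)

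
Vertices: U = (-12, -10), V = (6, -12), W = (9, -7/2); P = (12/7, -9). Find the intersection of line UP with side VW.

(36/5, -43/5)

Barycentric coordinates of P with respect to UVW: (2/7, 3/7, 2/7).
On side VW the U-coordinate is zero; dropping P's U-weight 2/7 and renormalizing the remaining 3/7 : 2/7 gives weights 3/5, 2/5 on V, W.
Q = (3/5)·(6, -12) + (2/5)·(9, -7/2) = (36/5, -43/5).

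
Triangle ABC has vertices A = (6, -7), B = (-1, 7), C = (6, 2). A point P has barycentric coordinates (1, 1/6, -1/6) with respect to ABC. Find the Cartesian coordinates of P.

P = 1·A + (1/6)·B + (-1/6)·C.
x-coordinate: 1·6 + (1/6)·(-1) + (-1/6)·6 = 29/6.
y-coordinate: 1·(-7) + (1/6)·7 + (-1/6)·2 = -37/6.

(29/6, -37/6)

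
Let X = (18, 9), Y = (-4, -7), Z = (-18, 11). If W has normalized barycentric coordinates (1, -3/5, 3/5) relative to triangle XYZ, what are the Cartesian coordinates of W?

W = 1·X + (-3/5)·Y + (3/5)·Z.
x-coordinate: 1·18 + (-3/5)·(-4) + (3/5)·(-18) = 48/5.
y-coordinate: 1·9 + (-3/5)·(-7) + (3/5)·11 = 99/5.

(48/5, 99/5)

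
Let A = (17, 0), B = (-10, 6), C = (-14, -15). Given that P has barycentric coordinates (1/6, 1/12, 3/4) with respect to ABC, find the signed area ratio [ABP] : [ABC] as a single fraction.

The signed ratio [ABP]/[ABC] equals the barycentric coordinate of P at vertex C, which is 3/4.

3/4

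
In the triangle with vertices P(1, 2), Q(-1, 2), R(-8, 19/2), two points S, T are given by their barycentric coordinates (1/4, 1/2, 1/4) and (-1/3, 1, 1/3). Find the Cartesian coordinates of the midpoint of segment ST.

Barycentric coordinates of the midpoint are the average: (-1/24, 3/4, 7/24).
Converting: (-1/24)·P + (3/4)·Q + (7/24)·R = (-25/8, 67/16).

(-25/8, 67/16)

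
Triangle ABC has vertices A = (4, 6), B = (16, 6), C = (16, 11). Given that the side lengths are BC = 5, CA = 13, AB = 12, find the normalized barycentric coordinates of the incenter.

(1/6, 13/30, 2/5)

The incenter has barycentric coordinates proportional to the opposite side lengths: (5 : 13 : 12).
Normalizing by 5+13+12 = 30 gives (1/6, 13/30, 2/5).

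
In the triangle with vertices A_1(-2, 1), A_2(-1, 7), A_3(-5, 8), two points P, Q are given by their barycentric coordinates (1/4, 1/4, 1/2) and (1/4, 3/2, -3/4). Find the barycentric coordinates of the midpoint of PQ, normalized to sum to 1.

(1/4, 7/8, -1/8)

Since both coordinate triples sum to 1, the midpoint's barycentrics are the componentwise average.
(1/4+1/4)/2 = 1/4; similarly 7/8 and -1/8.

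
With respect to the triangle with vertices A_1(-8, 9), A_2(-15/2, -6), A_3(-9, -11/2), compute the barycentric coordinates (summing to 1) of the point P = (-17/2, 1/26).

Signed area of the reference triangle: [A_1A_2A_3] = ½·((-8)·(-6−(-11/2)) + (-15/2)·(-11/2−9) + (-9)·(9−(-6))) = ½·(4 + 435/4 − 135) = -89/8.
[PA_2A_3] = ½·((-17/2)·(-6−(-11/2)) + (-15/2)·(-11/2−(1/26)) + (-9)·(1/26−(-6))) = ½·(17/4 + 540/13 − 1413/26) = -445/104, so the A_1-coordinate is (-445/104)/(-89/8) = 5/13.
[A_1PA_3] = ½·((-8)·(1/26−(-11/2)) + (-17/2)·(-11/2−9) + (-9)·(9−(1/26))) = ½·(-576/13 + 493/4 − 2097/26) = -89/104, so the A_2-coordinate is 1/13.
[A_1A_2P] = ½·((-8)·(-6−(1/26)) + (-15/2)·(1/26−9) + (-17/2)·(9−(-6))) = ½·(628/13 + 3495/52 − 255/2) = -623/104, so the A_3-coordinate is 7/13.
Check: 5/13 + 1/13 + 7/13 = 1.

(5/13, 1/13, 7/13)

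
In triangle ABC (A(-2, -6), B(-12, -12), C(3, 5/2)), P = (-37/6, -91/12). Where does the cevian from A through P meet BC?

(-33/4, -67/8)

Barycentric coordinates of P with respect to ABC: (1/3, 1/2, 1/6).
On side BC the A-coordinate is zero; dropping P's A-weight 1/3 and renormalizing the remaining 1/2 : 1/6 gives weights 3/4, 1/4 on B, C.
Q = (3/4)·(-12, -12) + (1/4)·(3, 5/2) = (-33/4, -67/8).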